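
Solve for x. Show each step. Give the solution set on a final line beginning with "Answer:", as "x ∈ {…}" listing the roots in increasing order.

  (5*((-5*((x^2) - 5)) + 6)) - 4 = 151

Step 1. [(5*((-5*((x^2) - 5)) + 6)) - 4 = 151] the outer -4 inverts by adding 4 ⇒ sub: 5*((-5*((x^2) - 5)) + 6) = 155.
Step 2. [5*((-5*((x^2) - 5)) + 6) = 155] 5 out front; divide by 5, so div: (-5*((x^2) - 5)) + 6 = 31.
Step 3. [(-5*((x^2) - 5)) + 6 = 31] peel the +6: subtract 6 from each side, so sub: -5*((x^2) - 5) = 25.
Step 4. [-5*((x^2) - 5) = 25] -5 out front; divide by -5 ⇒ div: (x^2) - 5 = -5.
Step 5. [(x^2) - 5 = -5] the outer -5 inverts by adding 5. So sub: x^2 = 0.
Step 6. [x^2 = 0] LHS squared, RHS 0 ≥ 0: apply √ (±), so sqrt: x = 0.

Answer: x ∈ {0}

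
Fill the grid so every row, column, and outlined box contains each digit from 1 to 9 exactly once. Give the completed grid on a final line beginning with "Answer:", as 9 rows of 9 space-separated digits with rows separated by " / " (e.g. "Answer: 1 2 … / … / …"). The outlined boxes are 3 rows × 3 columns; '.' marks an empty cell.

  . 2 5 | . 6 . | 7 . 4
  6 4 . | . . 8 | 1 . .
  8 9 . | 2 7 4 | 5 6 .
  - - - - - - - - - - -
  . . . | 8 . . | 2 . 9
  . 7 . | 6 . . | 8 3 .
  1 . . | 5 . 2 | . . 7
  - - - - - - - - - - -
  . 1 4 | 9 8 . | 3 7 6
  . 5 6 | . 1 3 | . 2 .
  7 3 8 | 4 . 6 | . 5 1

Step 1. [r4c3∈{3}] r4c3 has the single candidate 3, so r4c3=3.
Step 2. [r4c5∈{4}] r4c5 has the single candidate 4 ⇒ r4c5=4.
Step 3. [r5c5∈{9}] only 9 remains possible at r5c5. So r5c5=9.
Step 4. [r2c4∈{3}] r2c4 has the single candidate 3. So r2c4=3.
Step 5. [r5c6∈{1}] r5c6's peers cover all but 1 ⇒ r5c6=1.
Step 6. [r5c1∈{2,4,5}] 4 has one home in row 5: r5c1. So r5c1=4.
Step 7. [r6c7∈{4,6}] across col 7, 6 lands solely at r6c7, so r6c7=6.
Step 8. [r9c7∈{9}] r9c7 has the single candidate 9, so r9c7=9.
Step 9. [r2c8∈{9}] nothing but 9 survives at r2c8 ⇒ r2c8=9.
Step 10. [r5c9∈{5}] r5c9 is down to just 5 ⇒ r5c9=5.
Step 11. [r4c6∈{7}] r4c6 is down to just 7. So r4c6=7.
Step 12. [r4c1∈{5}] r4c1's peers cover all but 5. So r4c1=5.
Step 13. [r9c5∈{2}] nothing but 2 survives at r9c5, so r9c5=2.
Step 14. [r8c1∈{9}] r8c1's peers cover all but 9. So r8c1=9.
Step 15. [r6c5∈{3}] only 3 remains possible at r6c5. So r6c5=3.
Step 16. [r7c6∈{5}] nothing but 5 survives at r7c6 ⇒ r7c6=5.
Step 17. [r1c4∈{1}] only 1 remains possible at r1c4, so r1c4=1.
Step 18. [r7c1∈{2}] r7c1's peers cover all but 2. So r7c1=2.
Step 19. [r4c8∈{1}] nothing but 1 survives at r4c8, so r4c8=1.
Step 20. [r5c3∈{2}] r5c3 has the single candidate 2. So r5c3=2.
Step 21. [r1c6∈{9}] r1c6 has the single candidate 9, so r1c6=9.
Step 22. [r2c3∈{7}] only 7 remains possible at r2c3 ⇒ r2c3=7.
Step 23. [r8c4∈{7}] r8c4's peers cover all but 7 ⇒ r8c4=7.
Step 24. [r2c9∈{2}] r2c9 has the single candidate 2 ⇒ r2c9=2.
Step 25. [r6c3∈{9}] only 9 remains possible at r6c3. So r6c3=9.
Step 26. [r2c5∈{5}] r2c5 is down to just 5, so r2c5=5.
Step 27. [r8c7∈{4}] only 4 remains possible at r8c7, so r8c7=4.
Step 28. [r6c2∈{8}] nothing but 8 survives at r6c2. So r6c2=8.
Step 29. [r6c8∈{4}] nothing but 4 survives at r6c8, so r6c8=4.
Step 30. [r1c8∈{8}] r1c8 is down to just 8, so r1c8=8.
Step 31. [r3c3∈{1}] r3c3 has the single candidate 1. So r3c3=1.
Step 32. [r1c1∈{3}] nothing but 3 survives at r1c1, so r1c1=3.
Step 33. [r8c9∈{8}] r8c9 is down to just 8 ⇒ r8c9=8.
Step 34. [r4c2∈{6}] only 6 remains possible at r4c2 ⇒ r4c2=6.
Step 35. [r3c9∈{3}] r3c9's peers cover all but 3, so r3c9=3.

Answer: 3 2 5 1 6 9 7 8 4 / 6 4 7 3 5 8 1 9 2 / 8 9 1 2 7 4 5 6 3 / 5 6 3 8 4 7 2 1 9 / 4 7 2 6 9 1 8 3 5 / 1 8 9 5 3 2 6 4 7 / 2 1 4 9 8 5 3 7 6 / 9 5 6 7 1 3 4 2 8 / 7 3 8 4 2 6 9 5 1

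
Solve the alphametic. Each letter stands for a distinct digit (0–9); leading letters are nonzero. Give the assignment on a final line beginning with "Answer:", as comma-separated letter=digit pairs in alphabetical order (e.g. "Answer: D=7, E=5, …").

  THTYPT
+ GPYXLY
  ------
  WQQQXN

Step 1. [col 1: T + Y ≡ N (mod 10)] no forcing yet in column 1 (carry-in 0); Y=3 is free and consistent — try it. So Y=3.
Step 2. [col 1: T + Y ≡ N (mod 10)] T=6 is one option consistent with column 1 (T + Y ≡ N (mod 10), carry-in 0) — take it, so T=6.
Step 3. [col 1: T + Y ≡ N (mod 10)] from column 1 (T=6, Y=3, carry-in 0, digits 3,6 already taken and all letters distinct): N must equal 9, so N=9.
Step 4. [col 2: P + L ≡ X (mod 10)] L=2 is one option consistent with column 2 (P + L ≡ X (mod 10), carry-in 0) — take it ⇒ L=2.
Step 5. [col 2: P + L ≡ X (mod 10)] column 2 (P + L ≡ X (mod 10), carry-in 0) doesn't pin P yet; pick P=5 and continue. So P=5.
Step 6. [col 2: P + L ≡ X (mod 10)] column 2: given P=5, L=2, carry-in 0, and digits 2,3,5,6,9 already taken and all letters distinct, P+L≡X (mod 10) forces X=7, so X=7.
Step 7. [col 3: Y + X ≡ Q (mod 10)] from column 3 (Y=3, X=7, carry-in 0, digits 2,3,5,6,7,9 already taken and all letters distinct): Q must equal 0. So Q=0.
Step 8. [col 5: H + P ≡ Q (mod 10)] column 5 reads H+P+carry(1)=Q with P=5, Q=0; with digits 0,2,3,5,6,7,9 already taken and all letters distinct, the only value for H is 4. So H=4.
Step 9. [col 6: T + G ≡ W (mod 10)] in column 6 we have T+G≡W with carry-in 1; given T=6 and digits 0,2,3,4,5,6,7,9 already taken and all letters distinct, that pins G to 1, so G=1.
Step 10. [col 6: T + G ≡ W (mod 10)] from column 6 (T=6, G=1, carry-in 1, digits 0,1,2,3,4,5,6,7,9 already taken and all letters distinct): W must equal 8, so W=8.

Answer: G=1, H=4, L=2, N=9, P=5, Q=0, T=6, W=8, X=7, Y=3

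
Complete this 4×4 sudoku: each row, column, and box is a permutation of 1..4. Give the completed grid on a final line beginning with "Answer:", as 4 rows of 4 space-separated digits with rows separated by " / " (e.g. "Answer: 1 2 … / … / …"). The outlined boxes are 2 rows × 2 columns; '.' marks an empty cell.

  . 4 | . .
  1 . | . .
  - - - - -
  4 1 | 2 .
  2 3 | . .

Step 1. [r1c4∈{1,2,3}] r1c4 is the only open cell in row 1 admitting 2 ⇒ r1c4=2.
Step 2. [r1c3∈{1,3}] across row 1, 1 lands solely at r1c3 ⇒ r1c3=1.
Step 3. [r2c3∈{3,4}] col 3 places 3 nowhere but r2c3 ⇒ r2c3=3.
Step 4. [r2c4∈{4}] r2c4's peers cover all but 4. So r2c4=4.
Step 5. [r4c4∈{1}] r4c4's peers cover all but 1. So r4c4=1.
Step 6. [r1c1∈{3}] only 3 remains possible at r1c1. So r1c1=3.
Step 7. [r3c4∈{3}] r3c4's peers cover all but 3. So r3c4=3.
Step 8. [r4c3∈{4}] nothing but 4 survives at r4c3. So r4c3=4.
Step 9. [r2c2∈{2}] r2c2 is down to just 2. So r2c2=2.

Answer: 3 4 1 2 / 1 2 3 4 / 4 1 2 3 / 2 3 4 1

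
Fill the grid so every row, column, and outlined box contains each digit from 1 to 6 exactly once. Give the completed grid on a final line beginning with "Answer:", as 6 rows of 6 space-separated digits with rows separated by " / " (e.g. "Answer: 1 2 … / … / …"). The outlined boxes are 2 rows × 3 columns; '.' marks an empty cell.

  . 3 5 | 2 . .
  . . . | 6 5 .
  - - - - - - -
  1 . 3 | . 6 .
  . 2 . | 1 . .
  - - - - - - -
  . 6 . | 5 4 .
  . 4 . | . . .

Step 1. [r6c5∈{1,2,3}] r6c5 is the only open cell in col 5 admitting 2, so r6c5=2.
Step 2. [r2c6∈{1,3,4}] 3 has one home in row 2: r2c6, so r2c6=3.
Step 3. [r1c6∈{1,4}] box 2 places 4 nowhere but r1c6, so r1c6=4.
Step 4. [r6c3∈{1}] r6c3 is down to just 1, so r6c3=1.
Step 5. [r6c1∈{3,5}] r6c1 is the only open cell in row 6 admitting 5 ⇒ r6c1=5.
Step 6. [r5c3∈{2}] nothing but 2 survives at r5c3. So r5c3=2.
Step 7. [r2c3∈{4}] r2c3 is down to just 4, so r2c3=4.
Step 8. [r3c2∈{5}] nothing but 5 survives at r3c2, so r3c2=5.
Step 9. [r1c1∈{6}] only 6 remains possible at r1c1, so r1c1=6.
Step 10. [r6c6∈{6}] r6c6's peers cover all but 6 ⇒ r6c6=6.
Step 11. [r4c3∈{6}] nothing but 6 survives at r4c3 ⇒ r4c3=6.
Step 12. [r5c1∈{3}] nothing but 3 survives at r5c1 ⇒ r5c1=3.
Step 13. [r4c1∈{4}] only 4 remains possible at r4c1 ⇒ r4c1=4.
Step 14. [r2c1∈{2}] r2c1 is down to just 2 ⇒ r2c1=2.
Step 15. [r6c4∈{3}] only 3 remains possible at r6c4, so r6c4=3.
Step 16. [r5c6∈{1}] r5c6's peers cover all but 1 ⇒ r5c6=1.
Step 17. [r1c5∈{1}] r1c5 has the single candidate 1 ⇒ r1c5=1.
Step 18. [r4c5∈{3}] only 3 remains possible at r4c5, so r4c5=3.
Step 19. [r3c6∈{2}] only 2 remains possible at r3c6 ⇒ r3c6=2.
Step 20. [r2c2∈{1}] r2c2's peers cover all but 1, so r2c2=1.
Step 21. [r3c4∈{4}] only 4 remains possible at r3c4, so r3c4=4.
Step 22. [r4c6∈{5}] r4c6 is down to just 5 ⇒ r4c6=5.

Answer: 6 3 5 2 1 4 / 2 1 4 6 5 3 / 1 5 3 4 6 2 / 4 2 6 1 3 5 / 3 6 2 5 4 1 / 5 4 1 3 2 6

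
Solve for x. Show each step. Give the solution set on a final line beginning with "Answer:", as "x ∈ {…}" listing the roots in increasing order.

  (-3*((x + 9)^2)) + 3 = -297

Step 1. [(-3*((x + 9)^2)) + 3 = -297] common factor -3 (LHS and -297) — divide through, so factor: ((x + 9)^2) - 1 = 99.
Step 2. [((x + 9)^2) - 1 = 99] 1 comes off first (add 1), so sub: (x + 9)^2 = 100.
Step 3. [(x + 9)^2 = 100] LHS squared, RHS 100 ≥ 0: apply √ (±) ⇒ sqrt: x + 9 = 10 or -10.
Step 4. [x + 9 = 10 or -10] +9 is outermost — subtract 9 both sides. So sub: x = 1 or -19.

Answer: x ∈ {-19, 1}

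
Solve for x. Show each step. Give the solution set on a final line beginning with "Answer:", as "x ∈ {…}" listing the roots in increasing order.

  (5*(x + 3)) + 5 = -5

Step 1. [(5*(x + 3)) + 5 = -5] 5 divides every term; factor it out ⇒ factor: (x + 3) + 1 = -1.
Step 2. [(x + 3) + 1 = -1] the outer +1 inverts by subtracting 1, so sub: x + 3 = -2.
Step 3. [x + 3 = -2] peel the +3: subtract 3 from each side ⇒ sub: x = -5.

Answer: x ∈ {-5}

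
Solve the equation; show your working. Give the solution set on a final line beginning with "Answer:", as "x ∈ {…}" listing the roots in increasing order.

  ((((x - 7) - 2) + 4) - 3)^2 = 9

Step 1. [((((x - 7) - 2) + 4) - 3)^2 = 9] 9 ≥ 0, LHS is (·)² — take ±√ ⇒ sqrt: (((x - 7) - 2) + 4) - 3 = 3 or -3.
Step 2. [(((x - 7) - 2) + 4) - 3 = 3 or -3] -3 is outermost — add 3 both sides ⇒ sub: ((x - 7) - 2) + 4 = 6 or 0.
Step 3. [((x - 7) - 2) + 4 = 6 or 0] subtract 4: x sits inside (… + 4) ⇒ sub: (x - 7) - 2 = 2 or -4.
Step 4. [(x - 7) - 2 = 2 or -4] -2 is outermost — add 2 both sides, so sub: x - 7 = 4 or -2.
Step 5. [x - 7 = 4 or -2] 7 comes off first (add 7), so sub: x = 11 or 5.

Answer: x ∈ {5, 11}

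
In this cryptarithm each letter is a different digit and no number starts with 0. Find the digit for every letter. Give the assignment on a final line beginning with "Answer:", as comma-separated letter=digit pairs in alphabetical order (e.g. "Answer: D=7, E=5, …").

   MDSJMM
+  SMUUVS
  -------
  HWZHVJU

Step 1. [col 1: M + S ≡ U (mod 10)] no forcing yet in column 1 (carry-in 0); U=3 is free and consistent — try it, so U=3.
Step 2. [col 1: M + S ≡ U (mod 10)] no forcing yet in column 1 (carry-in 0); S=7 is free and consistent — try it. So S=7.
Step 3. [H] adding two 6-digit numbers gives at most 6+1 digits, and here it does — H is that final carry and must be 1, so H=1.
Step 4. [col 1: M + S ≡ U (mod 10)] column 1 reads M+S+carry(0)=U with S=7, U=3; with digits 1,3,7 already taken and all letters distinct, the only value for M is 6. So M=6.
Step 5. [col 2: M + V ≡ J (mod 10)] column 2 (M + V ≡ J (mod 10), carry-in 1) doesn't pin J yet; pick J=9 and continue, so J=9.
Step 6. [col 2: M + V ≡ J (mod 10)] in column 2 we have M+V≡J with carry-in 1; given M=6, J=9 and digits 1,3,6,7,9 already taken and all letters distinct, that pins V to 2, so V=2.
Step 7. [col 5: D + M ≡ Z (mod 10)] from column 5 (M=6, carry-in 1, digits 1,2,3,6,7,9 already taken and all letters distinct): Z must equal 5. So Z=5.
Step 8. [col 5: D + M ≡ Z (mod 10)] column 5: given M=6, Z=5, carry-in 1, and digits 1,2,3,5,6,7,9 already taken and all letters distinct, D+M≡Z (mod 10) forces D=8, so D=8.
Step 9. [col 6: M + S ≡ W (mod 10)] column 6: given M=6, S=7, carry-in 1, and digits 1,2,3,5,6,7,8,9 already taken and all letters distinct, M+S≡W (mod 10) forces W=4 ⇒ W=4.

Answer: D=8, H=1, J=9, M=6, S=7, U=3, V=2, W=4, Z=5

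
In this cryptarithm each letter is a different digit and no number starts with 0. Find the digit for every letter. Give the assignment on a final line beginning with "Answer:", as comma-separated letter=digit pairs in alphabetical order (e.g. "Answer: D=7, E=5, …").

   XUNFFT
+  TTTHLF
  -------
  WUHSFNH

Step 1. [col 1: T + F ≡ H (mod 10)] several values work for F in column 1 (T + F ≡ H (mod 10), carry-in 0); try F=3. So F=3.
Step 2. [col 1: T + F ≡ H (mod 10)] H=0 is one option consistent with column 1 (T + F ≡ H (mod 10), carry-in 0) — take it ⇒ H=0.
Step 3. [W] the sum has 7 digits but both addends have 6; that extra leading digit W is the final carry, namely 1 ⇒ W=1.
Step 4. [col 1: T + F ≡ H (mod 10)] column 1 reads T+F+carry(0)=H with F=3, H=0; with digits 0,1,3 already taken and all letters distinct, the only value for T is 7. So T=7.
Step 5. [col 2: F + L ≡ N (mod 10)] L=5 is one option consistent with column 2 (F + L ≡ N (mod 10), carry-in 1) — take it ⇒ L=5.
Step 6. [col 2: F + L ≡ N (mod 10)] from column 2 (F=3, L=5, carry-in 1, digits 0,1,3,5,7 already taken and all letters distinct): N must equal 9, so N=9.
Step 7. [col 4: N + T ≡ S (mod 10)] column 4 reads N+T+carry(0)=S with N=9, T=7; with digits 0,1,3,5,7,9 already taken and all letters distinct, the only value for S is 6 ⇒ S=6.
Step 8. [col 5: U + T ≡ H (mod 10)] column 5: given T=7, H=0, carry-in 1, and digits 0,1,3,5,6,7,9 already taken and all letters distinct, U+T≡H (mod 10) forces U=2. So U=2.
Step 9. [col 6: X + T ≡ U (mod 10)] column 6 reads X+T+carry(1)=U with T=7, U=2; with digits 0,1,2,3,5,6,7,9 already taken and all letters distinct, the only value for X is 4. So X=4.

Answer: F=3, H=0, L=5, N=9, S=6, T=7, U=2, W=1, X=4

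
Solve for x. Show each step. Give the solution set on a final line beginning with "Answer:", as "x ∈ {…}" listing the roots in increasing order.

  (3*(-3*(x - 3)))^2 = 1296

Step 1. [(3*(-3*(x - 3)))^2 = 1296] √ both sides: 1296 ≥ 0 gives two branches ⇒ sqrt: 3*(-3*(x - 3)) = 36 or -36.
Step 2. [3*(-3*(x - 3)) = 36 or -36] LHS = 3·(…); ÷3 both sides, so div: -3*(x - 3) = 12 or -12.
Step 3. [-3*(x - 3) = 12 or -12] -3·(inner) — divide through by -3. So div: x - 3 = -4 or 4.
Step 4. [x - 3 = -4 or 4] the outer -3 inverts by adding 3 ⇒ sub: x = -1 or 7.

Answer: x ∈ {-1, 7}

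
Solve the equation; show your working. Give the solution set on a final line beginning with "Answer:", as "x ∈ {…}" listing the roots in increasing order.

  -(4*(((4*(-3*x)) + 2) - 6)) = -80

Step 1. [-(4*(((4*(-3*x)) + 2) - 6)) = -80] leading − — multiply by −1 ⇒ neg: 4*(((4*(-3*x)) + 2) - 6) = 80.
Step 2. [4*(((4*(-3*x)) + 2) - 6) = 80] 4·(inner) — divide through by 4 ⇒ div: ((4*(-3*x)) + 2) - 6 = 20.
Step 3. [((4*(-3*x)) + 2) - 6 = 20] peel the -6: add 6 from each side. So sub: (4*(-3*x)) + 2 = 26.
Step 4. [(4*(-3*x)) + 2 = 26] 2 comes off first (subtract 2) ⇒ sub: 4*(-3*x) = 24.
Step 5. [4*(-3*x) = 24] leading coefficient 4: divide by 4. So div: -3*x = 6.
Step 6. [-3*x = 6] divide by the outer -3. So div: x = -2.

Answer: x ∈ {-2}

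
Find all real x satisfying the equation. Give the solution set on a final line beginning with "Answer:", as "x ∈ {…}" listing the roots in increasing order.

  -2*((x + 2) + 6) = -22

Step 1. [-2*((x + 2) + 6) = -22] LHS = -2·(…); ÷-2 both sides, so div: (x + 2) + 6 = 11.
Step 2. [(x + 2) + 6 = 11] the outer +6 inverts by subtracting 6, so sub: x + 2 = 5.
Step 3. [x + 2 = 5] the outer +2 inverts by subtracting 2. So sub: x = 3.

Answer: x ∈ {3}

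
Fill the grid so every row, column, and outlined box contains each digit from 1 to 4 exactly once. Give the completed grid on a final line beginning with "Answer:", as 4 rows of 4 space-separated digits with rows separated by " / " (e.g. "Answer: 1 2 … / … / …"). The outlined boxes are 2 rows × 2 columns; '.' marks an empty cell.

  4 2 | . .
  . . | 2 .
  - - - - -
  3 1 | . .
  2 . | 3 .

Step 1. [r2c4∈{1,3,4}] in row 2, 4 fits only at r2c4. So r2c4=4.
Step 2. [r1c3∈{1}] r1c3 has the single candidate 1, so r1c3=1.
Step 3. [r4c2∈{4}] r4c2 has the single candidate 4. So r4c2=4.
Step 4. [r3c4∈{2}] nothing but 2 survives at r3c4, so r3c4=2.
Step 5. [r3c3∈{4}] r3c3 is down to just 4, so r3c3=4.
Step 6. [r2c2∈{3}] r2c2 has the single candidate 3. So r2c2=3.
Step 7. [r1c4∈{3}] r1c4 has the single candidate 3 ⇒ r1c4=3.
Step 8. [r2c1∈{1}] nothing but 1 survives at r2c1 ⇒ r2c1=1.
Step 9. [r4c4∈{1}] r4c4 is down to just 1. So r4c4=1.

Answer: 4 2 1 3 / 1 3 2 4 / 3 1 4 2 / 2 4 3 1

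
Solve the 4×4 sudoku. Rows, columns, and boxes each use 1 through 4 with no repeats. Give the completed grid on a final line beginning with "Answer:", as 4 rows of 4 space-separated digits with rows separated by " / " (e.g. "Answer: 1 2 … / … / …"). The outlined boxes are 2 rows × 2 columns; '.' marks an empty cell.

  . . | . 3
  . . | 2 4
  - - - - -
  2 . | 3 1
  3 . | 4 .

Step 1. [r2c1∈{1}] r2c1's peers cover all but 1 ⇒ r2c1=1.
Step 2. [r1c1∈{4}] r1c1's peers cover all but 4 ⇒ r1c1=4.
Step 3. [r1c3∈{1}] r1c3 is down to just 1, so r1c3=1.
Step 4. [r4c4∈{2}] r4c4 is down to just 2. So r4c4=2.
Step 5. [r2c2∈{3}] r2c2 is down to just 3 ⇒ r2c2=3.
Step 6. [r4c2∈{1}] r4c2 is down to just 1. So r4c2=1.
Step 7. [r3c2∈{4}] nothing but 4 survives at r3c2. So r3c2=4.
Step 8. [r1c2∈{2}] nothing but 2 survives at r1c2 ⇒ r1c2=2.

Answer: 4 2 1 3 / 1 3 2 4 / 2 4 3 1 / 3 1 4 2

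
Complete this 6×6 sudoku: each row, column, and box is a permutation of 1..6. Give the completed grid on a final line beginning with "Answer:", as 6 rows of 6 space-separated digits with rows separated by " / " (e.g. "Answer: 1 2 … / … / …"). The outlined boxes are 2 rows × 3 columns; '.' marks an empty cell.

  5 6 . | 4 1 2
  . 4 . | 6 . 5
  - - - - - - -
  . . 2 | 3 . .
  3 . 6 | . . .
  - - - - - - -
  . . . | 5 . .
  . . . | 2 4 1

Step 1. [r5c6∈{3,6}] 3 has one home in col 6: r5c6. So r5c6=3.
Step 2. [r3c1∈{1,4}] r3c1 is the only open cell in box 3 admitting 4 ⇒ r3c1=4.
Step 3. [r3c2∈{1,5}] across row 3, 1 lands solely at r3c2, so r3c2=1.
Step 4. [r3c5∈{5,6}] across row 3, 5 lands solely at r3c5 ⇒ r3c5=5.
Step 5. [r1c3∈{3}] r1c3's peers cover all but 3. So r1c3=3.
Step 6. [r2c3∈{1}] r2c3 has the single candidate 1, so r2c3=1.
Step 7. [r5c1∈{1,2,6}] across row 5, 1 lands solely at r5c1, so r5c1=1.
Step 8. [r4c2∈{5}] r4c2 has the single candidate 5 ⇒ r4c2=5.
Step 9. [r6c2∈{3}] r6c2 has the single candidate 3. So r6c2=3.
Step 10. [r5c5∈{6}] r5c5 is down to just 6 ⇒ r5c5=6.
Step 11. [r5c3∈{4}] r5c3's peers cover all but 4. So r5c3=4.
Step 12. [r5c2∈{2}] r5c2 has the single candidate 2 ⇒ r5c2=2.
Step 13. [r6c3∈{5}] r6c3's peers cover all but 5, so r6c3=5.
Step 14. [r4c6∈{4}] r4c6 has the single candidate 4 ⇒ r4c6=4.
Step 15. [r6c1∈{6}] only 6 remains possible at r6c1, so r6c1=6.
Step 16. [r2c5∈{3}] only 3 remains possible at r2c5, so r2c5=3.
Step 17. [r2c1∈{2}] nothing but 2 survives at r2c1 ⇒ r2c1=2.
Step 18. [r4c4∈{1}] nothing but 1 survives at r4c4 ⇒ r4c4=1.
Step 19. [r4c5∈{2}] only 2 remains possible at r4c5 ⇒ r4c5=2.
Step 20. [r3c6∈{6}] nothing but 6 survives at r3c6. So r3c6=6.

Answer: 5 6 3 4 1 2 / 2 4 1 6 3 5 / 4 1 2 3 5 6 / 3 5 6 1 2 4 / 1 2 4 5 6 3 / 6 3 5 2 4 1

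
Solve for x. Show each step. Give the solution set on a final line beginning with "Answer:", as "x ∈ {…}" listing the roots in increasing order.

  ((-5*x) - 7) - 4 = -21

Step 1. [((-5*x) - 7) - 4 = -21] the outer -4 inverts by adding 4 ⇒ sub: (-5*x) - 7 = -17.
Step 2. [(-5*x) - 7 = -17] -7 is outermost — add 7 both sides, so sub: -5*x = -10.
Step 3. [-5*x = -10] -5 out front; divide by -5 ⇒ div: x = 2.

Answer: x ∈ {2}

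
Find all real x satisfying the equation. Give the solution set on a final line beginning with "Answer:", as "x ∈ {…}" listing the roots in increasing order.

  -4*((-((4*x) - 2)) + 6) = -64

Step 1. [-4*((-((4*x) - 2)) + 6) = -64] LHS = -4·(…); ÷-4 both sides, so div: (-((4*x) - 2)) + 6 = 16.
Step 2. [(-((4*x) - 2)) + 6 = 16] subtract 6: x sits inside (… + 6). So sub: -((4*x) - 2) = 10.
Step 3. [-((4*x) - 2) = 10] LHS negated; negate both sides ⇒ neg: (4*x) - 2 = -10.
Step 4. [(4*x) - 2 = -10] add 2: x sits inside (… - 2) ⇒ sub: 4*x = -8.
Step 5. [4*x = -8] 4 out front; divide by 4. So div: x = -2.

Answer: x ∈ {-2}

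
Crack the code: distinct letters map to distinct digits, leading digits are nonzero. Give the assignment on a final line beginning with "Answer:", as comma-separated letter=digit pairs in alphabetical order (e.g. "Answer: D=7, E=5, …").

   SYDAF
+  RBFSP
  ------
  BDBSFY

Step 1. [B] adding two 5-digit numbers gives at most 5+1 digits, and here it does — B is that final carry and must be 1. So B=1.
Step 2. [col 1: F + P ≡ Y (mod 10)] several values work for Y in column 1 (F + P ≡ Y (mod 10), carry-in 0); try Y=0. So Y=0.
Step 3. [col 1: F + P ≡ Y (mod 10)] P=8 is one option consistent with column 1 (F + P ≡ Y (mod 10), carry-in 0) — take it, so P=8.
Step 4. [col 1: F + P ≡ Y (mod 10)] column 1: given P=8, Y=0, carry-in 0, and digits 0,1,8 already taken and all letters distinct, F+P≡Y (mod 10) forces F=2, so F=2.
Step 5. [col 2: A + S ≡ F (mod 10)] no forcing yet in column 2 (carry-in 1); A=5 is free and consistent — try it. So A=5.
Step 6. [col 2: A + S ≡ F (mod 10)] column 2 reads A+S+carry(1)=F with A=5, F=2; with digits 0,1,2,5,8 already taken and all letters distinct, the only value for S is 6. So S=6.
Step 7. [col 3: D + F ≡ S (mod 10)] column 3 reads D+F+carry(1)=S with F=2, S=6; with digits 0,1,2,5,6,8 already taken and all letters distinct, the only value for D is 3, so D=3.
Step 8. [col 5: S + R ≡ D (mod 10)] in column 5 we have S+R≡D with carry-in 0; given S=6, D=3 and digits 0,1,2,3,5,6,8 already taken and all letters distinct, that pins R to 7 ⇒ R=7.

Answer: A=5, B=1, D=3, F=2, P=8, R=7, S=6, Y=0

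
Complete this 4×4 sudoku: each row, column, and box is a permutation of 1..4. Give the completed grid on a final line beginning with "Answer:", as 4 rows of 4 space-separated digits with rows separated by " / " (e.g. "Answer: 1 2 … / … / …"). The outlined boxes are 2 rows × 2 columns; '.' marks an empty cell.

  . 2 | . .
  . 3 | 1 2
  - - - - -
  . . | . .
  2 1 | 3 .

Step 1. [r1c3∈{4}] r1c3 has the single candidate 4 ⇒ r1c3=4.
Step 2. [r3c2∈{4}] only 4 remains possible at r3c2 ⇒ r3c2=4.
Step 3. [r3c1∈{3}] only 3 remains possible at r3c1. So r3c1=3.
Step 4. [r3c3∈{2}] r3c3 is down to just 2 ⇒ r3c3=2.
Step 5. [r2c1∈{4}] nothing but 4 survives at r2c1. So r2c1=4.
Step 6. [r1c4∈{3}] r1c4 is down to just 3, so r1c4=3.
Step 7. [r4c4∈{4}] only 4 remains possible at r4c4, so r4c4=4.
Step 8. [r1c1∈{1}] only 1 remains possible at r1c1 ⇒ r1c1=1.
Step 9. [r3c4∈{1}] only 1 remains possible at r3c4, so r3c4=1.

Answer: 1 2 4 3 / 4 3 1 2 / 3 4 2 1 / 2 1 3 4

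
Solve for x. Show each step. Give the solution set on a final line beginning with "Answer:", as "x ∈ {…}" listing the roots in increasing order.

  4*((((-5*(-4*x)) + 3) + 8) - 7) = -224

Step 1. [4*((((-5*(-4*x)) + 3) + 8) - 7) = -224] 4·(inner) — divide through by 4, so div: (((-5*(-4*x)) + 3) + 8) - 7 = -56.
Step 2. [(((-5*(-4*x)) + 3) + 8) - 7 = -56] -7 is outermost — add 7 both sides, so sub: ((-5*(-4*x)) + 3) + 8 = -49.
Step 3. [((-5*(-4*x)) + 3) + 8 = -49] peel the +8: subtract 8 from each side, so sub: (-5*(-4*x)) + 3 = -57.
Step 4. [(-5*(-4*x)) + 3 = -57] 3 comes off first (subtract 3). So sub: -5*(-4*x) = -60.
Step 5. [-5*(-4*x) = -60] -5·(inner) — divide through by -5, so div: -4*x = 12.
Step 6. [-4*x = 12] -4 out front; divide by -4. So div: x = -3.

Answer: x ∈ {-3}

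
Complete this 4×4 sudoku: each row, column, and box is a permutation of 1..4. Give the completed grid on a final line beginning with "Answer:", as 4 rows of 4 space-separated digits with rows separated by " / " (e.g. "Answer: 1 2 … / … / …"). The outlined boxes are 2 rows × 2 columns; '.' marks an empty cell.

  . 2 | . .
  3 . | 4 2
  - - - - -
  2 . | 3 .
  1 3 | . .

Step 1. [r3c4∈{1,4}] in row 3, 1 fits only at r3c4 ⇒ r3c4=1.
Step 2. [r1c1∈{4}] nothing but 4 survives at r1c1, so r1c1=4.
Step 3. [r4c3∈{2}] nothing but 2 survives at r4c3. So r4c3=2.
Step 4. [r1c3∈{1}] only 1 remains possible at r1c3, so r1c3=1.
Step 5. [r4c4∈{4}] only 4 remains possible at r4c4, so r4c4=4.
Step 6. [r1c4∈{3}] nothing but 3 survives at r1c4. So r1c4=3.
Step 7. [r2c2∈{1}] only 1 remains possible at r2c2, so r2c2=1.
Step 8. [r3c2∈{4}] only 4 remains possible at r3c2 ⇒ r3c2=4.

Answer: 4 2 1 3 / 3 1 4 2 / 2 4 3 1 / 1 3 2 4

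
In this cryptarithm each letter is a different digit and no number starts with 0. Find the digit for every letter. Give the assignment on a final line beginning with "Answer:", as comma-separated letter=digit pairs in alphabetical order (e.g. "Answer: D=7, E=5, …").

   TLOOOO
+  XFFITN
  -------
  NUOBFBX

Step 1. [col 1: O + N ≡ X (mod 10)] several values work for X in column 1 (O + N ≡ X (mod 10), carry-in 0); try X=6. So X=6.
Step 2. [col 1: O + N ≡ X (mod 10)] no forcing yet in column 1 (carry-in 0); O=5 is free and consistent — try it ⇒ O=5.
Step 3. [col 1: O + N ≡ X (mod 10)] column 1 reads O+N+carry(0)=X with O=5, X=6; with digits 5,6 already taken and all letters distinct, the only value for N is 1 ⇒ N=1.
Step 4. [col 2: O + T ≡ B (mod 10)] several values work for T in column 2 (O + T ≡ B (mod 10), carry-in 0); try T=4, so T=4.
Step 5. [col 2: O + T ≡ B (mod 10)] from column 2 (O=5, T=4, carry-in 0, digits 1,4,5,6 already taken and all letters distinct): B must equal 9 ⇒ B=9.
Step 6. [col 3: O + I ≡ F (mod 10)] column 3 (O + I ≡ F (mod 10), carry-in 0) doesn't pin I yet; pick I=8 and continue ⇒ I=8.
Step 7. [col 3: O + I ≡ F (mod 10)] column 3: given O=5, I=8, carry-in 0, and digits 1,4,5,6,8,9 already taken and all letters distinct, O+I≡F (mod 10) forces F=3. So F=3.
Step 8. [col 5: L + F ≡ O (mod 10)] column 5 reads L+F+carry(0)=O with F=3, O=5; with digits 1,3,4,5,6,8,9 already taken and all letters distinct, the only value for L is 2 ⇒ L=2.
Step 9. [col 6: T + X ≡ U (mod 10)] column 6: given T=4, X=6, carry-in 0, and digits 1,2,3,4,5,6,8,9 already taken and all letters distinct, T+X≡U (mod 10) forces U=0 ⇒ U=0.

Answer: B=9, F=3, I=8, L=2, N=1, O=5, T=4, U=0, X=6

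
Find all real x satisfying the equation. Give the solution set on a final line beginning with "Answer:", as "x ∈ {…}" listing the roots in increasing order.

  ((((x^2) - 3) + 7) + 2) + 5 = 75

Step 1. [((((x^2) - 3) + 7) + 2) + 5 = 75] subtract 5: x sits inside (… + 5), so sub: (((x^2) - 3) + 7) + 2 = 70.
Step 2. [(((x^2) - 3) + 7) + 2 = 70] subtract 2: x sits inside (… + 2). So sub: ((x^2) - 3) + 7 = 68.
Step 3. [((x^2) - 3) + 7 = 68] peel the +7: subtract 7 from each side, so sub: (x^2) - 3 = 61.
Step 4. [(x^2) - 3 = 61] 3 comes off first (add 3) ⇒ sub: x^2 = 64.
Step 5. [x^2 = 64] 64 ≥ 0, LHS is (·)² — take ±√. So sqrt: x = 8 or -8.

Answer: x ∈ {-8, 8}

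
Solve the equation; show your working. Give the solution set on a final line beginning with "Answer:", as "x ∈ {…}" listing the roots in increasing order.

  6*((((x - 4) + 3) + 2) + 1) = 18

Step 1. [6*((((x - 4) + 3) + 2) + 1) = 18] leading coefficient 6: divide by 6, so div: (((x - 4) + 3) + 2) + 1 = 3.
Step 2. [(((x - 4) + 3) + 2) + 1 = 3] peel the +1: subtract 1 from each side. So sub: ((x - 4) + 3) + 2 = 2.
Step 3. [((x - 4) + 3) + 2 = 2] +2 is outermost — subtract 2 both sides ⇒ sub: (x - 4) + 3 = 0.
Step 4. [(x - 4) + 3 = 0] peel the +3: subtract 3 from each side ⇒ sub: x - 4 = -3.
Step 5. [x - 4 = -3] add 4: x sits inside (… - 4), so sub: x = 1.

Answer: x ∈ {1}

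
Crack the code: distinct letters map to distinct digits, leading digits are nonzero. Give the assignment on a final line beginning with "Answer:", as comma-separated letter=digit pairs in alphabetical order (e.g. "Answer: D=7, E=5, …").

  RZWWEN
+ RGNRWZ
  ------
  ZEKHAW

Step 1. [col 1: N + Z ≡ W (mod 10)] several values work for N in column 1 (N + Z ≡ W (mod 10), carry-in 0); try N=2 ⇒ N=2.
Step 2. [col 1: N + Z ≡ W (mod 10)] several values work for W in column 1 (N + Z ≡ W (mod 10), carry-in 0); try W=1. So W=1.
Step 3. [col 1: N + Z ≡ W (mod 10)] from column 1 (N=2, W=1, carry-in 0, digits 1,2 already taken and all letters distinct): Z must equal 9. So Z=9.
Step 4. [col 2: E + W ≡ A (mod 10)] several values work for E in column 2 (E + W ≡ A (mod 10), carry-in 1); try E=6 ⇒ E=6.
Step 5. [col 2: E + W ≡ A (mod 10)] column 2 reads E+W+carry(1)=A with E=6, W=1; with digits 1,2,6,9 already taken and all letters distinct, the only value for A is 8, so A=8.
Step 6. [col 3: W + R ≡ H (mod 10)] several values work for R in column 3 (W + R ≡ H (mod 10), carry-in 0); try R=4 ⇒ R=4.
Step 7. [col 3: W + R ≡ H (mod 10)] column 3 reads W+R+carry(0)=H with W=1, R=4; with digits 1,2,4,6,8,9 already taken and all letters distinct, the only value for H is 5 ⇒ H=5.
Step 8. [col 4: W + N ≡ K (mod 10)] in column 4 we have W+N≡K with carry-in 0; given W=1, N=2 and digits 1,2,4,5,6,8,9 already taken and all letters distinct, that pins K to 3 ⇒ K=3.
Step 9. [col 5: Z + G ≡ E (mod 10)] from column 5 (Z=9, E=6, carry-in 0, digits 1,2,3,4,5,6,8,9 already taken and all letters distinct): G must equal 7 ⇒ G=7.

Answer: A=8, E=6, G=7, H=5, K=3, N=2, R=4, W=1, Z=9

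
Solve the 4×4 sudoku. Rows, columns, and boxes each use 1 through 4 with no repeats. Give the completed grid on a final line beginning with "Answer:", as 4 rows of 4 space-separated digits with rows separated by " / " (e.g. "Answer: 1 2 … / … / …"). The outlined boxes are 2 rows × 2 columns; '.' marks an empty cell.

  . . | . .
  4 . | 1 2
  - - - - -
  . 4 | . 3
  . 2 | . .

Step 1. [r1c3∈{3,4}] in col 3, 3 fits only at r1c3. So r1c3=3.
Step 2. [r4c4∈{1,4}] 1 has one home in col 4: r4c4 ⇒ r4c4=1.
Step 3. [r1c2∈{1}] r1c2's peers cover all but 1, so r1c2=1.
Step 4. [r1c1∈{2}] only 2 remains possible at r1c1 ⇒ r1c1=2.
Step 5. [r4c1∈{3}] r4c1's peers cover all but 3 ⇒ r4c1=3.
Step 6. [r1c4∈{4}] nothing but 4 survives at r1c4, so r1c4=4.
Step 7. [r4c3∈{4}] nothing but 4 survives at r4c3 ⇒ r4c3=4.
Step 8. [r3c3∈{2}] nothing but 2 survives at r3c3. So r3c3=2.
Step 9. [r2c2∈{3}] r2c2 has the single candidate 3, so r2c2=3.
Step 10. [r3c1∈{1}] r3c1's peers cover all but 1, so r3c1=1.

Answer: 2 1 3 4 / 4 3 1 2 / 1 4 2 3 / 3 2 4 1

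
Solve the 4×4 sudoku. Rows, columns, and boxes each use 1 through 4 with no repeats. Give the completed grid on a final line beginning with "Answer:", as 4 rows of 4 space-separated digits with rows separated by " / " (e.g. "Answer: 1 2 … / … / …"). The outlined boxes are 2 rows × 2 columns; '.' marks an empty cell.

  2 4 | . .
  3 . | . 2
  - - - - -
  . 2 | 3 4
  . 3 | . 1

Step 1. [r2c2∈{1}] r2c2 is down to just 1 ⇒ r2c2=1.
Step 2. [r2c3∈{4}] r2c3 has the single candidate 4, so r2c3=4.
Step 3. [r1c3∈{1}] nothing but 1 survives at r1c3, so r1c3=1.
Step 4. [r3c1∈{1}] only 1 remains possible at r3c1 ⇒ r3c1=1.
Step 5. [r4c1∈{4}] r4c1 is down to just 4 ⇒ r4c1=4.
Step 6. [r1c4∈{3}] r1c4 is down to just 3 ⇒ r1c4=3.
Step 7. [r4c3∈{2}] r4c3 is down to just 2. So r4c3=2.

Answer: 2 4 1 3 / 3 1 4 2 / 1 2 3 4 / 4 3 2 1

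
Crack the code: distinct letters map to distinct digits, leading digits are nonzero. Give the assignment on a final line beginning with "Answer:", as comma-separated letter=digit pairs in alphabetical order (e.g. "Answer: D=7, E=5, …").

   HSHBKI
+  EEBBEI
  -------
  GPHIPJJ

Step 1. [col 1: I + I ≡ J (mod 10)] column 1 (I + I ≡ J (mod 10), carry-in 0) doesn't pin I yet; pick I=2 and continue. So I=2.
Step 2. [G] the sum has 7 digits but both addends have 6; that extra leading digit G is the final carry, namely 1, so G=1.
Step 3. [col 1: I + I ≡ J (mod 10)] in column 1 we have I+I≡J with carry-in 0; given I=2 and digits 1,2 already taken and all letters distinct, that pins J to 4. So J=4.
Step 4. [col 2: K + E ≡ J (mod 10)] column 2 (K + E ≡ J (mod 10), carry-in 0) doesn't pin K yet; pick K=6 and continue ⇒ K=6.
Step 5. [col 2: K + E ≡ J (mod 10)] from column 2 (K=6, J=4, carry-in 0, digits 1,2,4,6 already taken and all letters distinct): E must equal 8 ⇒ E=8.
Step 6. [col 3: B + B ≡ P (mod 10)] P=7 is one option consistent with column 3 (B + B ≡ P (mod 10), carry-in 1) — take it. So P=7.
Step 7. [col 3: B + B ≡ P (mod 10)] column 3: given P=7, carry-in 1, and digits 1,2,4,6,7,8 already taken and all letters distinct, B+B≡P (mod 10) forces B=3, so B=3.
Step 8. [col 4: H + B ≡ I (mod 10)] column 4: given B=3, I=2, carry-in 0, and digits 1,2,3,4,6,7,8 already taken and all letters distinct, H+B≡I (mod 10) forces H=9 ⇒ H=9.
Step 9. [col 5: S + E ≡ H (mod 10)] from column 5 (E=8, H=9, carry-in 1, digits 1,2,3,4,6,7,8,9 already taken and all letters distinct): S must equal 0 ⇒ S=0.

Answer: B=3, E=8, G=1, H=9, I=2, J=4, K=6, P=7, S=0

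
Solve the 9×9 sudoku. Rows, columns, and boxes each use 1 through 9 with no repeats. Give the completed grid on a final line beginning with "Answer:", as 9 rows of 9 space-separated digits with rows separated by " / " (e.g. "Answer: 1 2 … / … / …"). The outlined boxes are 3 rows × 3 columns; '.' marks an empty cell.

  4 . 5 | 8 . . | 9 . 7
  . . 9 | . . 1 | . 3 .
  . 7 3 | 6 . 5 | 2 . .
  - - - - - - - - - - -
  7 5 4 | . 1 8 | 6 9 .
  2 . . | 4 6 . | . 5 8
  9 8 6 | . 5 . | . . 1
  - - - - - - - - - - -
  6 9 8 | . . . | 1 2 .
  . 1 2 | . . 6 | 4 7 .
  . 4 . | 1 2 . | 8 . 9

Step 1. [r2c9∈{4,5,6}] 6 has one home in col 9: r2c9. So r2c9=6.
Step 2. [r2c5∈{4,7}] 4 has one home in row 2: r2c5, so r2c5=4.
Step 3. [r7c5∈{3,7}] in col 5, 7 fits only at r7c5, so r7c5=7.
Step 4. [r9c6∈{3}] only 3 remains possible at r9c6 ⇒ r9c6=3.
Step 5. [r1c6∈{2}] only 2 remains possible at r1c6. So r1c6=2.
Step 6. [r6c6∈{7}] nothing but 7 survives at r6c6. So r6c6=7.
Step 7. [r6c7∈{3}] r6c7 is down to just 3, so r6c7=3.
Step 8. [r3c8∈{1,4,8}] r3c8 is the only open cell in col 8 admitting 8. So r3c8=8.
Step 9. [r7c9∈{3,5}] r7c9 is the only open cell in row 7 admitting 3, so r7c9=3.
Step 10. [r8c9∈{5}] r8c9 has the single candidate 5. So r8c9=5.
Step 11. [r8c5∈{8,9}] across row 8, 8 lands solely at r8c5 ⇒ r8c5=8.
Step 12. [r6c4∈{2}] r6c4 has the single candidate 2, so r6c4=2.
Step 13. [r3c9∈{4}] r3c9's peers cover all but 4. So r3c9=4.
Step 14. [r3c1∈{1}] r3c1's peers cover all but 1 ⇒ r3c1=1.
Step 15. [r1c5∈{3}] only 3 remains possible at r1c5 ⇒ r1c5=3.
Step 16. [r4c9∈{2}] only 2 remains possible at r4c9. So r4c9=2.
Step 17. [r4c4∈{3}] only 3 remains possible at r4c4 ⇒ r4c4=3.
Step 18. [r9c8∈{6}] nothing but 6 survives at r9c8. So r9c8=6.
Step 19. [r9c1∈{5}] r9c1 has the single candidate 5. So r9c1=5.
Step 20. [r7c6∈{4}] nothing but 4 survives at r7c6. So r7c6=4.
Step 21. [r7c4∈{5}] r7c4 has the single candidate 5, so r7c4=5.
Step 22. [r2c2∈{2}] nothing but 2 survives at r2c2 ⇒ r2c2=2.
Step 23. [r8c1∈{3}] only 3 remains possible at r8c1, so r8c1=3.
Step 24. [r3c5∈{9}] r3c5 has the single candidate 9. So r3c5=9.
Step 25. [r9c3∈{7}] only 7 remains possible at r9c3 ⇒ r9c3=7.
Step 26. [r1c2∈{6}] nothing but 6 survives at r1c2, so r1c2=6.
Step 27. [r5c2∈{3}] r5c2 is down to just 3, so r5c2=3.
Step 28. [r5c7∈{7}] only 7 remains possible at r5c7. So r5c7=7.
Step 29. [r5c3∈{1}] r5c3's peers cover all but 1 ⇒ r5c3=1.
Step 30. [r8c4∈{9}] nothing but 9 survives at r8c4. So r8c4=9.
Step 31. [r2c7∈{5}] r2c7 is down to just 5 ⇒ r2c7=5.
Step 32. [r5c6∈{9}] r5c6's peers cover all but 9, so r5c6=9.
Step 33. [r2c1∈{8}] nothing but 8 survives at r2c1. So r2c1=8.
Step 34. [r2c4∈{7}] r2c4 is down to just 7. So r2c4=7.
Step 35. [r6c8∈{4}] nothing but 4 survives at r6c8 ⇒ r6c8=4.
Step 36. [r1c8∈{1}] r1c8 is down to just 1 ⇒ r1c8=1.

Answer: 4 6 5 8 3 2 9 1 7 / 8 2 9 7 4 1 5 3 6 / 1 7 3 6 9 5 2 8 4 / 7 5 4 3 1 8 6 9 2 / 2 3 1 4 6 9 7 5 8 / 9 8 6 2 5 7 3 4 1 / 6 9 8 5 7 4 1 2 3 / 3 1 2 9 8 6 4 7 5 / 5 4 7 1 2 3 8 6 9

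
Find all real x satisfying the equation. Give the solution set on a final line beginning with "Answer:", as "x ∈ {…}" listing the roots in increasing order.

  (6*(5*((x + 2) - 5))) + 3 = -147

Step 1. [(6*(5*((x + 2) - 5))) + 3 = -147] the outer +3 inverts by subtracting 3 ⇒ sub: 6*(5*((x + 2) - 5)) = -150.
Step 2. [6*(5*((x + 2) - 5)) = -150] 6·(inner) — divide through by 6 ⇒ div: 5*((x + 2) - 5) = -25.
Step 3. [5*((x + 2) - 5) = -25] leading coefficient 5: divide by 5 ⇒ div: (x + 2) - 5 = -5.
Step 4. [(x + 2) - 5 = -5] peel the -5: add 5 from each side, so sub: x + 2 = 0.
Step 5. [x + 2 = 0] 2 comes off first (subtract 2), so sub: x = -2.

Answer: x ∈ {-2}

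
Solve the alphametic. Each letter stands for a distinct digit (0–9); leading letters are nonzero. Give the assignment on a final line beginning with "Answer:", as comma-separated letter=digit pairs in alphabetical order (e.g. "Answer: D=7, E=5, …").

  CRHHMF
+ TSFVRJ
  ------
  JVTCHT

Step 1. [col 1: F + J ≡ T (mod 10)] J=8 is one option consistent with column 1 (F + J ≡ T (mod 10), carry-in 0) — take it. So J=8.
Step 2. [col 1: F + J ≡ T (mod 10)] F=4 is one option consistent with column 1 (F + J ≡ T (mod 10), carry-in 0) — take it, so F=4.
Step 3. [col 1: F + J ≡ T (mod 10)] column 1 reads F+J+carry(0)=T with F=4, J=8; with digits 4,8 already taken and all letters distinct, the only value for T is 2, so T=2.
Step 4. [col 2: M + R ≡ H (mod 10)] several values work for M in column 2 (M + R ≡ H (mod 10), carry-in 1); try M=1 ⇒ M=1.
Step 5. [col 2: M + R ≡ H (mod 10)] column 2 (M + R ≡ H (mod 10), carry-in 1) doesn't pin H yet; pick H=7 and continue ⇒ H=7.
Step 6. [col 2: M + R ≡ H (mod 10)] column 2 reads M+R+carry(1)=H with M=1, H=7; with digits 1,2,4,7,8 already taken and all letters distinct, the only value for R is 5 ⇒ R=5.
Step 7. [col 3: H + V ≡ C (mod 10)] several values work for C in column 3 (H + V ≡ C (mod 10), carry-in 0); try C=6, so C=6.
Step 8. [col 3: H + V ≡ C (mod 10)] column 3 reads H+V+carry(0)=C with H=7, C=6; with digits 1,2,4,5,6,7,8 already taken and all letters distinct, the only value for V is 9. So V=9.
Step 9. [col 5: R + S ≡ V (mod 10)] column 5: given R=5, V=9, carry-in 1, and digits 1,2,4,5,6,7,8,9 already taken and all letters distinct, R+S≡V (mod 10) forces S=3 ⇒ S=3.

Answer: C=6, F=4, H=7, J=8, M=1, R=5, S=3, T=2, V=9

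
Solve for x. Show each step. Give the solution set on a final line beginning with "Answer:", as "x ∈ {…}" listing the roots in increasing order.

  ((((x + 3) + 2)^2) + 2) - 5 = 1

Step 1. [((((x + 3) + 2)^2) + 2) - 5 = 1] peel the -5: add 5 from each side. So sub: (((x + 3) + 2)^2) + 2 = 6.
Step 2. [(((x + 3) + 2)^2) + 2 = 6] +2 is outermost — subtract 2 both sides ⇒ sub: ((x + 3) + 2)^2 = 4.
Step 3. [((x + 3) + 2)^2 = 4] √ both sides: 4 ≥ 0 gives two branches. So sqrt: (x + 3) + 2 = 2 or -2.
Step 4. [(x + 3) + 2 = 2 or -2] +2 is outermost — subtract 2 both sides, so sub: x + 3 = 0 or -4.
Step 5. [x + 3 = 0 or -4] 3 comes off first (subtract 3). So sub: x = -3 or -7.

Answer: x ∈ {-7, -3}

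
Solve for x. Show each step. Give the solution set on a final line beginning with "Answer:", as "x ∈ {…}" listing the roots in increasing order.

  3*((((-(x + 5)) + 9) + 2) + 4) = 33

Step 1. [3*((((-(x + 5)) + 9) + 2) + 4) = 33] LHS = 3·(…); ÷3 both sides. So div: (((-(x + 5)) + 9) + 2) + 4 = 11.
Step 2. [(((-(x + 5)) + 9) + 2) + 4 = 11] the outer +4 inverts by subtracting 4, so sub: ((-(x + 5)) + 9) + 2 = 7.
Step 3. [((-(x + 5)) + 9) + 2 = 7] the outer +2 inverts by subtracting 2, so sub: (-(x + 5)) + 9 = 5.
Step 4. [(-(x + 5)) + 9 = 5] peel the +9: subtract 9 from each side ⇒ sub: -(x + 5) = -4.
Step 5. [-(x + 5) = -4] leading − — multiply by −1 ⇒ neg: x + 5 = 4.
Step 6. [x + 5 = 4] the outer +5 inverts by subtracting 5 ⇒ sub: x = -1.

Answer: x ∈ {-1}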